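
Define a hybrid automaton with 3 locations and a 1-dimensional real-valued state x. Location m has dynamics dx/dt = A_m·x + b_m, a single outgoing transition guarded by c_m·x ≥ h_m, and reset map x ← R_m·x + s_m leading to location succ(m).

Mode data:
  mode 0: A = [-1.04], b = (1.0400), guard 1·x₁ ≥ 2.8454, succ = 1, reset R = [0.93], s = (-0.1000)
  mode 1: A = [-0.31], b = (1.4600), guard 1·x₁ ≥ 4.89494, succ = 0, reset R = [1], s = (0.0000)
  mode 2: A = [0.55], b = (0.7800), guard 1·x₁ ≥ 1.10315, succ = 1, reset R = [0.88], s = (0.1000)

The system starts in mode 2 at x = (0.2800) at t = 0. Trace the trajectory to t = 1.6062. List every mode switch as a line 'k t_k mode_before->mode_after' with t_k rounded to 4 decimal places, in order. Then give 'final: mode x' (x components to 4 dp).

Mode 2: guard c·x = 1.1032 hit at Δt = 0.7186 (t = 0.7186), x⁻ = (1.1031) → reset → x⁺ = (1.0708), jump to mode 1
Mode 1: flow for 0.8876 to horizon, guard not reached → x = (1.9461)

1 0.7186 2->1
final: 1 1.9461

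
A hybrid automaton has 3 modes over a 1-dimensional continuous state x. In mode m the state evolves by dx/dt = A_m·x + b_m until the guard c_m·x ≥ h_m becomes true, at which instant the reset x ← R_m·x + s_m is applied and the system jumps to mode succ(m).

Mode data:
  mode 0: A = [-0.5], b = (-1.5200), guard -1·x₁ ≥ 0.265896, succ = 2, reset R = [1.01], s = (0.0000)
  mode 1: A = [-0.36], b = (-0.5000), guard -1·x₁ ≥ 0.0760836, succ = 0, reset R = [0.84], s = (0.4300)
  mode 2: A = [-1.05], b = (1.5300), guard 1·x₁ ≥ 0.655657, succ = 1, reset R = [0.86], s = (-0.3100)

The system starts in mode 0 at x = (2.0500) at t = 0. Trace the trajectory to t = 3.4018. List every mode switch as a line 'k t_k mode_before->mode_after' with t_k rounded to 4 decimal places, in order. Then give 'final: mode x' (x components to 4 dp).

1 1.2139 0->2
2 1.9443 2->1
3 2.5671 1->0
4 2.9776 0->2
final: 2 0.3518

Mode 0: guard c·x = 0.2659 hit at Δt = 1.2139 (t = 1.2139), x⁻ = (-0.2659) → reset → x⁺ = (-0.2686), jump to mode 2
Mode 2: guard c·x = 0.6557 hit at Δt = 0.7304 (t = 1.9443), x⁻ = (0.6557) → reset → x⁺ = (0.2539), jump to mode 1
Mode 1: guard c·x = 0.0761 hit at Δt = 0.6228 (t = 2.5671), x⁻ = (-0.0761) → reset → x⁺ = (0.3661), jump to mode 0
Mode 0: guard c·x = 0.2659 hit at Δt = 0.4105 (t = 2.9776), x⁻ = (-0.2659) → reset → x⁺ = (-0.2686), jump to mode 2
Mode 2: flow for 0.4242 to horizon, guard not reached → x = (0.3518)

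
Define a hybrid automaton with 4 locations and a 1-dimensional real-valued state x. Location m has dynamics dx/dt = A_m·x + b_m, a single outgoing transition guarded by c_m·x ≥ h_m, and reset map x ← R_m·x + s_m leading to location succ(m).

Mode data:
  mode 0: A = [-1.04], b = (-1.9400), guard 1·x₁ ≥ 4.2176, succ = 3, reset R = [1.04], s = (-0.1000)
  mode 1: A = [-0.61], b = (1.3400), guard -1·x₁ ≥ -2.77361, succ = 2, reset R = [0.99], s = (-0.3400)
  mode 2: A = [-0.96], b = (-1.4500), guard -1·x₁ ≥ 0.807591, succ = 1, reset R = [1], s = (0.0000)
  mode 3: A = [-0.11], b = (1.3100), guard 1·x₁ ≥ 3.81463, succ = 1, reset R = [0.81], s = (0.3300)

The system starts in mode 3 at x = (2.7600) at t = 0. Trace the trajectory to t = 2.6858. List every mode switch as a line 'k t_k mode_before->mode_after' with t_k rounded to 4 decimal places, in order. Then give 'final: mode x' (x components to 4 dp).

1 1.1134 3->1
2 2.3454 1->2
final: 2 1.3142

Mode 3: guard c·x = 3.8146 hit at Δt = 1.1134 (t = 1.1134), x⁻ = (3.8146) → reset → x⁺ = (3.4199), jump to mode 1
Mode 1: guard c·x = -2.7736 hit at Δt = 1.2320 (t = 2.3454), x⁻ = (2.7736) → reset → x⁺ = (2.4059), jump to mode 2
Mode 2: flow for 0.3404 to horizon, guard not reached → x = (1.3142)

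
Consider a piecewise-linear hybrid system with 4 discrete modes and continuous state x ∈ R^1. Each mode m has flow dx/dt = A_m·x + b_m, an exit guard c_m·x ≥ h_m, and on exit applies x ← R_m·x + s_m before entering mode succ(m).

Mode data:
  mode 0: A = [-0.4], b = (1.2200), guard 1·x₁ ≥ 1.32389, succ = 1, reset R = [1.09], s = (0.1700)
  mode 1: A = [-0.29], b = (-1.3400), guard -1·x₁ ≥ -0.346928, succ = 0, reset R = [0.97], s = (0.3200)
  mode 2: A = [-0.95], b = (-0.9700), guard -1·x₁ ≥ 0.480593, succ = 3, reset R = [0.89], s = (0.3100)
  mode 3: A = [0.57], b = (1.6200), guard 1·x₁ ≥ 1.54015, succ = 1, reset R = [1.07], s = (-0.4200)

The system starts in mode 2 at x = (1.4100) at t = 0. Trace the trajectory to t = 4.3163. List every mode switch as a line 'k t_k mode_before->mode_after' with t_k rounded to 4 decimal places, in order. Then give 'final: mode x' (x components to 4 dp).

Mode 2: guard c·x = 0.4806 hit at Δt = 1.5828 (t = 1.5828), x⁻ = (-0.4806) → reset → x⁺ = (-0.1177), jump to mode 3
Mode 3: guard c·x = 1.5401 hit at Δt = 0.8339 (t = 2.4167), x⁻ = (1.5401) → reset → x⁺ = (1.2280), jump to mode 1
Mode 1: guard c·x = -0.3469 hit at Δt = 0.5630 (t = 2.9797), x⁻ = (0.3469) → reset → x⁺ = (0.6565), jump to mode 0
Mode 0: guard c·x = 1.3239 hit at Δt = 0.8172 (t = 3.7969), x⁻ = (1.3239) → reset → x⁺ = (1.6130), jump to mode 1
Mode 1: flow for 0.5194 to horizon, guard not reached → x = (0.7414)

1 1.5828 2->3
2 2.4167 3->1
3 2.9797 1->0
4 3.7969 0->1
final: 1 0.7414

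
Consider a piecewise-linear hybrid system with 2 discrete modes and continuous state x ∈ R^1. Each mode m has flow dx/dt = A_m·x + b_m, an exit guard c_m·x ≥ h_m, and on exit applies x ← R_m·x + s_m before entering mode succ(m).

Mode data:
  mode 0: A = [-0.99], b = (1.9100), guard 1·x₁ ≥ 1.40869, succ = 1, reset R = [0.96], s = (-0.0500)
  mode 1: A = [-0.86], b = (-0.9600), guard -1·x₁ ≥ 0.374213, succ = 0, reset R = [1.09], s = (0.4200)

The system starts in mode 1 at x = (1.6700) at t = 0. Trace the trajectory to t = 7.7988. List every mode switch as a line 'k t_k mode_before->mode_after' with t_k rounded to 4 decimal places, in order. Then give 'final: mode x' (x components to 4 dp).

Mode 1: guard c·x = 0.3742 hit at Δt = 1.5384 (t = 1.5384), x⁻ = (-0.3742) → reset → x⁺ = (0.0121), jump to mode 0
Mode 0: guard c·x = 1.4087 hit at Δt = 1.3168 (t = 2.8552), x⁻ = (1.4087) → reset → x⁺ = (1.3023), jump to mode 1
Mode 1: guard c·x = 0.3742 hit at Δt = 1.3739 (t = 4.2290), x⁻ = (-0.3742) → reset → x⁺ = (0.0121), jump to mode 0
Mode 0: guard c·x = 1.4087 hit at Δt = 1.3168 (t = 5.5458), x⁻ = (1.4087) → reset → x⁺ = (1.3023), jump to mode 1
Mode 1: guard c·x = 0.3742 hit at Δt = 1.3739 (t = 6.9197), x⁻ = (-0.3742) → reset → x⁺ = (0.0121), jump to mode 0
Mode 0: flow for 0.8791 to horizon, guard not reached → x = (1.1263)

1 1.5384 1->0
2 2.8552 0->1
3 4.2290 1->0
4 5.5458 0->1
5 6.9197 1->0
final: 0 1.1263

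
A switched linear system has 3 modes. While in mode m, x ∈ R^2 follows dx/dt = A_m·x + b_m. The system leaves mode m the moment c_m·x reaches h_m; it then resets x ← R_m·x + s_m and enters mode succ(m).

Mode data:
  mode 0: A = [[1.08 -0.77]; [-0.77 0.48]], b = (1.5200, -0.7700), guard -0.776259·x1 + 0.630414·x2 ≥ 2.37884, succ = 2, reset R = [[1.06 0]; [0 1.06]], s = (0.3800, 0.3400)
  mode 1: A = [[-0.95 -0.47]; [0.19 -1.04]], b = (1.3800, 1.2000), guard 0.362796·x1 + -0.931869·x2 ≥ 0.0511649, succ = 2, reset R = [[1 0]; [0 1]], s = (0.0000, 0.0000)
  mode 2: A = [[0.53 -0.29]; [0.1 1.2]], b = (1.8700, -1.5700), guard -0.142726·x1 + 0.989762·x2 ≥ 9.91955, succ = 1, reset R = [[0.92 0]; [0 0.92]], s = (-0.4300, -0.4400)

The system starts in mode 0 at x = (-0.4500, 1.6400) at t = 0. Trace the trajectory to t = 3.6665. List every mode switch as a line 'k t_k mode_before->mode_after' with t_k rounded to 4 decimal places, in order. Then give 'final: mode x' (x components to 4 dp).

Mode 0: guard c·x = 2.3788 hit at Δt = 1.0038 (t = 1.0038), x⁻ = (-1.1686, 2.3345) → reset → x⁺ = (-0.8587, 2.8146), jump to mode 2
Mode 2: guard c·x = 9.9195 hit at Δt = 1.4761 (t = 2.4799), x⁻ = (-0.8936, 9.8933) → reset → x⁺ = (-1.2521, 8.6618), jump to mode 1
Mode 1: flow for 1.1866 to horizon, guard not reached → x = (-1.0536, 3.1663)

1 1.0038 0->2
2 2.4799 2->1
final: 1 -1.0536 3.1663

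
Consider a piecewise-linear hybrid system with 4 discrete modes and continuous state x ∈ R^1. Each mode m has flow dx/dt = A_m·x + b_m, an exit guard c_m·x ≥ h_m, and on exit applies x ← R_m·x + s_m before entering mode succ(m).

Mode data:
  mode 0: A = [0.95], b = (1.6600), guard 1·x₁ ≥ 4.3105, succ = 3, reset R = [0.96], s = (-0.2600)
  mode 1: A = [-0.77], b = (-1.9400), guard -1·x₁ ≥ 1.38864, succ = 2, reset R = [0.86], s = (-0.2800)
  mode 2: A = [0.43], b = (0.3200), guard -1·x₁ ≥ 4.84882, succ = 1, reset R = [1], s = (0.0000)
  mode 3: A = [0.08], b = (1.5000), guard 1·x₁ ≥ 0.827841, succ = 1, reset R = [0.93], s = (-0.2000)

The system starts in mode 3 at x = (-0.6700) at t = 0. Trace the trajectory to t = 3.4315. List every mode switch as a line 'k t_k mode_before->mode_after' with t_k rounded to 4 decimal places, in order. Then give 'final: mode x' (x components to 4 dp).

Mode 3: guard c·x = 0.8278 hit at Δt = 0.9949 (t = 0.9949), x⁻ = (0.8278) → reset → x⁺ = (0.5699), jump to mode 1
Mode 1: guard c·x = 1.3886 hit at Δt = 1.3052 (t = 2.3001), x⁻ = (-1.3886) → reset → x⁺ = (-1.4742), jump to mode 2
Mode 2: flow for 1.1314 to horizon, guard not reached → x = (-1.9317)

1 0.9949 3->1
2 2.3001 1->2
final: 2 -1.9317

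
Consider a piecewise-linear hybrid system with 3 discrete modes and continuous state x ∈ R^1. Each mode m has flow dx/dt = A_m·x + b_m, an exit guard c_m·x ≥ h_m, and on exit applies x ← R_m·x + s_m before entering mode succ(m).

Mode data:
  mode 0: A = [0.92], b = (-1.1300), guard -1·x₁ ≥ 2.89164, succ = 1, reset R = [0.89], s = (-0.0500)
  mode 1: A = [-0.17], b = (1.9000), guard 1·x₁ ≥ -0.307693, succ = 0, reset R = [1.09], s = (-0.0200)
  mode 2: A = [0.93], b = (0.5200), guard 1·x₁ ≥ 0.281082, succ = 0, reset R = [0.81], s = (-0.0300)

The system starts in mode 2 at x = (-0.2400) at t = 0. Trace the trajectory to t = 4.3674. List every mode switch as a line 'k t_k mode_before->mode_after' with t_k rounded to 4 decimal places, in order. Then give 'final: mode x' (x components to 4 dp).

Mode 2: guard c·x = 0.2811 hit at Δt = 1.0409 (t = 1.0409), x⁻ = (0.2811) → reset → x⁺ = (0.1977), jump to mode 0
Mode 0: guard c·x = 2.8916 hit at Δt = 1.5062 (t = 2.5471), x⁻ = (-2.8916) → reset → x⁺ = (-2.6236), jump to mode 1
Mode 1: guard c·x = -0.3077 hit at Δt = 1.0806 (t = 3.6277), x⁻ = (-0.3077) → reset → x⁺ = (-0.3554), jump to mode 0
Mode 0: flow for 0.7397 to horizon, guard not reached → x = (-1.8993)

1 1.0409 2->0
2 2.5471 0->1
3 3.6277 1->0
final: 0 -1.8993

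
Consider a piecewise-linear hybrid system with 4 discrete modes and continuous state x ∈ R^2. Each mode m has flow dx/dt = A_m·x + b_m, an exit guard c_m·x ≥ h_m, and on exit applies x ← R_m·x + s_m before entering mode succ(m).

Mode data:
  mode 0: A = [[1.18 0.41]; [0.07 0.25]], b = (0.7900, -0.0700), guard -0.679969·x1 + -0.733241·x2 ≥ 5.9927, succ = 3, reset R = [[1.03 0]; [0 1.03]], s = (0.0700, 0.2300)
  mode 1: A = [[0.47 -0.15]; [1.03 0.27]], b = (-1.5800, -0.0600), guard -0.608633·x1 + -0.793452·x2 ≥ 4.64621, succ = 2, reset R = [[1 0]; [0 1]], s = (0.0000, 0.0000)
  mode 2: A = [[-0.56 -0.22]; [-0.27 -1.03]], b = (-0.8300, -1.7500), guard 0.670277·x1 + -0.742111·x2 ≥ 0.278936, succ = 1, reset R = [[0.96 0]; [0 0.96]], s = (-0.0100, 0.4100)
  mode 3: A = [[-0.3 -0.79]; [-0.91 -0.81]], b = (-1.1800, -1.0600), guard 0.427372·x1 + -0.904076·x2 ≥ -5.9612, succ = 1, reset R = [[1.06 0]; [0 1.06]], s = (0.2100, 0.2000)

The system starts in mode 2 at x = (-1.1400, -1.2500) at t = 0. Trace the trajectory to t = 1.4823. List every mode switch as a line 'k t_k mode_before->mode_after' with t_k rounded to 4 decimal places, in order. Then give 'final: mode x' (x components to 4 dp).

Mode 2: guard c·x = 0.2789 hit at Δt = 0.8766 (t = 0.8766), x⁻ = (-1.0735, -1.3454) → reset → x⁺ = (-1.0405, -0.8816), jump to mode 1
Mode 1: flow for 0.6057 to horizon, guard not reached → x = (-2.3408, -2.1975)

1 0.8766 2->1
final: 1 -2.3408 -2.1975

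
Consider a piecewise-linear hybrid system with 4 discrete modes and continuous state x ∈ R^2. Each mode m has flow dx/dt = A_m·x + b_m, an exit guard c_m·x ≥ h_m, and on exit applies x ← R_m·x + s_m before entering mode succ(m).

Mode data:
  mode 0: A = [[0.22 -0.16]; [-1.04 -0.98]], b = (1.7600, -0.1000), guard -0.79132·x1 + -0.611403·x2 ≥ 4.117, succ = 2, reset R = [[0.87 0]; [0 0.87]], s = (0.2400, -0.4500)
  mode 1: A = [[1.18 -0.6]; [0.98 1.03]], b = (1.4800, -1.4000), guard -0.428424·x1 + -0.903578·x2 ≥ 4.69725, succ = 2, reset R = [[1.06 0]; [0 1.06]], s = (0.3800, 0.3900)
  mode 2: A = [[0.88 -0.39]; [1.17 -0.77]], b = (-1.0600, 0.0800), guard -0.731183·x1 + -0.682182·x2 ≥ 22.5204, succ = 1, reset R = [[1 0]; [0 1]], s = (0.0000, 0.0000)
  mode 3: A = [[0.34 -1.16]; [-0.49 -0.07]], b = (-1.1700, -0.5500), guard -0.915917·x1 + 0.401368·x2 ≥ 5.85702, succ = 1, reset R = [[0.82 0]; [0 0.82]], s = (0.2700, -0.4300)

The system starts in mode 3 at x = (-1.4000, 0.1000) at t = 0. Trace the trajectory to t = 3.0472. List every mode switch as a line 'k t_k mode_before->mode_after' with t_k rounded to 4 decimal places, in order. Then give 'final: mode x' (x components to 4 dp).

Mode 3: guard c·x = 5.8570 hit at Δt = 1.4791 (t = 1.4791), x⁻ = (-5.7216, 1.5361) → reset → x⁺ = (-4.4217, 0.8296), jump to mode 1
Mode 1: guard c·x = 4.6973 hit at Δt = 0.4213 (t = 1.9004), x⁻ = (-6.3357, -2.1945) → reset → x⁺ = (-6.3359, -1.9361), jump to mode 2
Mode 2: flow for 1.1468 to horizon, guard not reached → x = (-15.4586, -10.6508)

1 1.4791 3->1
2 1.9004 1->2
final: 2 -15.4586 -10.6508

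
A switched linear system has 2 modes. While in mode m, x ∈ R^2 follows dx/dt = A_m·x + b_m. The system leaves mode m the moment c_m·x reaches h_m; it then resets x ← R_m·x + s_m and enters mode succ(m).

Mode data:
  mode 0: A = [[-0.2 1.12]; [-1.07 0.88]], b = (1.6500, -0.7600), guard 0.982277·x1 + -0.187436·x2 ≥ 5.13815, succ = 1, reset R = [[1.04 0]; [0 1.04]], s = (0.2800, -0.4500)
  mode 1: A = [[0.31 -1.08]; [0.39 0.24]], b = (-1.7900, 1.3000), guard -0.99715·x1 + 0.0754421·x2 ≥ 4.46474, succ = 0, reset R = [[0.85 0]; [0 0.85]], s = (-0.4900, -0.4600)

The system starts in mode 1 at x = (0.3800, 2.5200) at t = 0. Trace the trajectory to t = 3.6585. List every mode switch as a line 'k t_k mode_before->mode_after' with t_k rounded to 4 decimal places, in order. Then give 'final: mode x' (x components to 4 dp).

Mode 1: guard c·x = 4.4647 hit at Δt = 0.7965 (t = 0.7965), x⁻ = (-4.2035, 3.6222) → reset → x⁺ = (-4.0629, 2.6189), jump to mode 0
Mode 0: guard c·x = 5.1382 hit at Δt = 1.3565 (t = 2.1530), x⁻ = (6.5809, 7.0748) → reset → x⁺ = (7.1241, 6.9078), jump to mode 1
Mode 1: guard c·x = 4.4647 hit at Δt = 0.9671 (t = 3.1201), x⁻ = (-3.6275, 11.2344) → reset → x⁺ = (-3.5734, 9.0892), jump to mode 0
Mode 0: flow for 0.5384 to horizon, guard not reached → x = (4.4023, 14.1354)

1 0.7965 1->0
2 2.1530 0->1
3 3.1201 1->0
final: 0 4.4023 14.1354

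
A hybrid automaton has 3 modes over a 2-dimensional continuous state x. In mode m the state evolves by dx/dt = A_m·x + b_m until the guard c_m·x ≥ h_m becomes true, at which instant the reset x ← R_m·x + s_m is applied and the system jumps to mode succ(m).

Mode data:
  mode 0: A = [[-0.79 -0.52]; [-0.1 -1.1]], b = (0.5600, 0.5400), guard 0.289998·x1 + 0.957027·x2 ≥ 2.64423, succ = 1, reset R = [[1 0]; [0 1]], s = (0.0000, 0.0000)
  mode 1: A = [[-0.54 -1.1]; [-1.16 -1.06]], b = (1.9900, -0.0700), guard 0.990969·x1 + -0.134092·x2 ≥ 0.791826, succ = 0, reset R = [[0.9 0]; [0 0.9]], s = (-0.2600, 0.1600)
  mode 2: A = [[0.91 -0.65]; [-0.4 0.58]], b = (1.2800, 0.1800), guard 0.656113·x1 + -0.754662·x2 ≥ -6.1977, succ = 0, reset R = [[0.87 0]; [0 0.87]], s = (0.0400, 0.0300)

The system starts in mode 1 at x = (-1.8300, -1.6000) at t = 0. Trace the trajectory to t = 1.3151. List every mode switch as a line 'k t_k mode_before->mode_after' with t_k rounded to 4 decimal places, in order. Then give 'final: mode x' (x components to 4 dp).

1 0.8229 1->0
final: 0 0.5264 -0.0190

Mode 1: guard c·x = 0.7918 hit at Δt = 0.8229 (t = 0.8229), x⁻ = (0.7217, -0.5713) → reset → x⁺ = (0.3896, -0.3542), jump to mode 0
Mode 0: flow for 0.4922 to horizon, guard not reached → x = (0.5264, -0.0190)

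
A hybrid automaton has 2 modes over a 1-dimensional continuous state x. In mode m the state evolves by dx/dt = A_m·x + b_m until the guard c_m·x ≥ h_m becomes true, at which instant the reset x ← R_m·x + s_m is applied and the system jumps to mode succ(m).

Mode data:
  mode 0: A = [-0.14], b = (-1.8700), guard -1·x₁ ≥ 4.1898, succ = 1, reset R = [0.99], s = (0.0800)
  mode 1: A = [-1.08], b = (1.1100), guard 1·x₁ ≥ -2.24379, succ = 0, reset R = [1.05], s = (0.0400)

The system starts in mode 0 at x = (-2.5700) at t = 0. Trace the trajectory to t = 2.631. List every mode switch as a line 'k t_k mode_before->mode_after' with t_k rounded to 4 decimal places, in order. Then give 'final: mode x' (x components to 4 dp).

Mode 0: guard c·x = 4.1898 hit at Δt = 1.1622 (t = 1.1622), x⁻ = (-4.1898) → reset → x⁺ = (-4.0679), jump to mode 1
Mode 1: guard c·x = -2.2438 hit at Δt = 0.4103 (t = 1.5725), x⁻ = (-2.2438) → reset → x⁺ = (-2.3160), jump to mode 0
Mode 0: flow for 1.0585 to horizon, guard not reached → x = (-3.8367)

1 1.1622 0->1
2 1.5725 1->0
final: 0 -3.8367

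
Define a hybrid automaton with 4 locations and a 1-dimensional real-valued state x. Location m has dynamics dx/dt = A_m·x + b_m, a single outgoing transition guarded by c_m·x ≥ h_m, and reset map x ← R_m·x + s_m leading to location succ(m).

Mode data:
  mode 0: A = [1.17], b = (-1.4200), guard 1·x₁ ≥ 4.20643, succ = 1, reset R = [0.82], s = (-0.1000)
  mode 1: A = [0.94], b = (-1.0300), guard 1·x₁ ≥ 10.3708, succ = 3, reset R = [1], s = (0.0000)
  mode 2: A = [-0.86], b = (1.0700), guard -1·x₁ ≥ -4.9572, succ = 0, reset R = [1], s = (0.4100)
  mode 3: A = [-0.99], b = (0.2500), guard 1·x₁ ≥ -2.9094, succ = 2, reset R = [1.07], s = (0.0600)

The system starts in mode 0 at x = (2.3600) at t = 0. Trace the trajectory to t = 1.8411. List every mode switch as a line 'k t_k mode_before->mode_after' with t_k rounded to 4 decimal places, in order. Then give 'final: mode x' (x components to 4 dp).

Mode 0: guard c·x = 4.2064 hit at Δt = 0.8202 (t = 0.8202), x⁻ = (4.2064) → reset → x⁺ = (3.3493), jump to mode 1
Mode 1: flow for 1.0209 to horizon, guard not reached → x = (6.9792)

1 0.8202 0->1
final: 1 6.9792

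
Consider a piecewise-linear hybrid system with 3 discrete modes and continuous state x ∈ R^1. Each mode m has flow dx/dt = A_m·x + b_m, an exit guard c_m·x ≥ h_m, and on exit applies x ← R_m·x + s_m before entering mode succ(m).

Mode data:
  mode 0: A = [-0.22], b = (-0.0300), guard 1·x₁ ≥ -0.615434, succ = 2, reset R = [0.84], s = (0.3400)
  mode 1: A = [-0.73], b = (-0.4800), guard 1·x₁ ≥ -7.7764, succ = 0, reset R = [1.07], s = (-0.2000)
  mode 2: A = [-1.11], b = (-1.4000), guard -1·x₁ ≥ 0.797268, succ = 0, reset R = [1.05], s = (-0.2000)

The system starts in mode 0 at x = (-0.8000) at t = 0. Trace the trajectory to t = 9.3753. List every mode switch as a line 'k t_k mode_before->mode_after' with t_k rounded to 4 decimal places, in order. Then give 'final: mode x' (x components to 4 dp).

1 1.4813 0->2
2 2.2460 2->0
3 5.1160 0->2
4 5.8807 2->0
5 8.7507 0->2
final: 2 -0.7192

Mode 0: guard c·x = -0.6154 hit at Δt = 1.4813 (t = 1.4813), x⁻ = (-0.6154) → reset → x⁺ = (-0.1770), jump to mode 2
Mode 2: guard c·x = 0.7973 hit at Δt = 0.7647 (t = 2.2460), x⁻ = (-0.7973) → reset → x⁺ = (-1.0371), jump to mode 0
Mode 0: guard c·x = -0.6154 hit at Δt = 2.8700 (t = 5.1160), x⁻ = (-0.6154) → reset → x⁺ = (-0.1770), jump to mode 2
Mode 2: guard c·x = 0.7973 hit at Δt = 0.7647 (t = 5.8807), x⁻ = (-0.7973) → reset → x⁺ = (-1.0371), jump to mode 0
Mode 0: guard c·x = -0.6154 hit at Δt = 2.8700 (t = 8.7507), x⁻ = (-0.6154) → reset → x⁺ = (-0.1770), jump to mode 2
Mode 2: flow for 0.6246 to horizon, guard not reached → x = (-0.7192)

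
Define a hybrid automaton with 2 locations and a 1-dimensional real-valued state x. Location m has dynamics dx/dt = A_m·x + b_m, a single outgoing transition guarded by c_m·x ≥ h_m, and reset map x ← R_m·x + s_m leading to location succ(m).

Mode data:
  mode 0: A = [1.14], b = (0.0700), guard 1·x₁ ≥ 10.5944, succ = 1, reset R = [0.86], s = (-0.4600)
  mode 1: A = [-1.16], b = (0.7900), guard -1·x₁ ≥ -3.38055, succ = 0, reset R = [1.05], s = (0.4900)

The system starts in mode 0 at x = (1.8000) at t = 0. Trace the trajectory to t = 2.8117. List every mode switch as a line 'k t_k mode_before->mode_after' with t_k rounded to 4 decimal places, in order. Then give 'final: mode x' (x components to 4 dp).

1 1.5305 0->1
2 2.4638 1->0
final: 0 6.0358

Mode 0: guard c·x = 10.5944 hit at Δt = 1.5305 (t = 1.5305), x⁻ = (10.5944) → reset → x⁺ = (8.6512), jump to mode 1
Mode 1: guard c·x = -3.3805 hit at Δt = 0.9333 (t = 2.4638), x⁻ = (3.3806) → reset → x⁺ = (4.0396), jump to mode 0
Mode 0: flow for 0.3479 to horizon, guard not reached → x = (6.0358)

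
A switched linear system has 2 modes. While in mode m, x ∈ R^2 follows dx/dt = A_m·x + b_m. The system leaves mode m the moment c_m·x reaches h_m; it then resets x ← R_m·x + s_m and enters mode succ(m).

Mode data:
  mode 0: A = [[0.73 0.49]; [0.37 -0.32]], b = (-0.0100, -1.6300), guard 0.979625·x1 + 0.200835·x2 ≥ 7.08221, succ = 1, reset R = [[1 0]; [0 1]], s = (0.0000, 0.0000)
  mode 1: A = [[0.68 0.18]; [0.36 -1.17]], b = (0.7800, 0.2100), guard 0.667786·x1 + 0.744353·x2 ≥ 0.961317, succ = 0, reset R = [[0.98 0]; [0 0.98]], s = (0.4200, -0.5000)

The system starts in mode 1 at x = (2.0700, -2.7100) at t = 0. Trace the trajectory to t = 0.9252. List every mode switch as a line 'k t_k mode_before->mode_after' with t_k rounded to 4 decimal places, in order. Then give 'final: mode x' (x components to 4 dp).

Mode 1: guard c·x = 0.9613 hit at Δt = 0.4049 (t = 0.4049), x⁻ = (2.9213, -1.3293) → reset → x⁺ = (3.2829, -1.8027), jump to mode 0
Mode 0: flow for 0.5203 to horizon, guard not reached → x = (4.2533, -1.6429)

1 0.4049 1->0
final: 0 4.2533 -1.6429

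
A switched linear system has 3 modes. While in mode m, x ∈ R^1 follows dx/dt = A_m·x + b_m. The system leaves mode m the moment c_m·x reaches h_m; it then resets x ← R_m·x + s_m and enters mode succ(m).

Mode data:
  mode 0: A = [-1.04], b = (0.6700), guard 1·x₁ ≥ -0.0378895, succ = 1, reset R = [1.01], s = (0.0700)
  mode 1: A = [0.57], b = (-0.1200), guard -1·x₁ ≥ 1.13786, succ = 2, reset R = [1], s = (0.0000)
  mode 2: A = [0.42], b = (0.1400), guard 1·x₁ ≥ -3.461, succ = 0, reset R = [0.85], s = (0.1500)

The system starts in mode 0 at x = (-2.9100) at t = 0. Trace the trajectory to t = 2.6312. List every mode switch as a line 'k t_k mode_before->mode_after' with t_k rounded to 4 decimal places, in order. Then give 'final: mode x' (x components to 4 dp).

1 1.5872 0->1
final: 1 -0.1137

Mode 0: guard c·x = -0.0379 hit at Δt = 1.5872 (t = 1.5872), x⁻ = (-0.0379) → reset → x⁺ = (0.0317), jump to mode 1
Mode 1: flow for 1.0440 to horizon, guard not reached → x = (-0.1137)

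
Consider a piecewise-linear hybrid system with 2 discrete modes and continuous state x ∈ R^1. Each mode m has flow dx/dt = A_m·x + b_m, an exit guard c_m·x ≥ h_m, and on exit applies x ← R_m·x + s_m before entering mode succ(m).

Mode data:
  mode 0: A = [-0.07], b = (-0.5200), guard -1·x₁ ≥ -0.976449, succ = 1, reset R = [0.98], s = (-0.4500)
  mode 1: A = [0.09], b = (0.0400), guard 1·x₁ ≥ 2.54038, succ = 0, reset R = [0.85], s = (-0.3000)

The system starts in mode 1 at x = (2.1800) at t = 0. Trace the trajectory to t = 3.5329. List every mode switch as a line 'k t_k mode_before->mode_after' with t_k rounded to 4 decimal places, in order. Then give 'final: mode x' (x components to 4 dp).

1 1.4297 1->0
2 2.8566 0->1
final: 1 0.5666

Mode 1: guard c·x = 2.5404 hit at Δt = 1.4297 (t = 1.4297), x⁻ = (2.5404) → reset → x⁺ = (1.8593), jump to mode 0
Mode 0: guard c·x = -0.9764 hit at Δt = 1.4269 (t = 2.8566), x⁻ = (0.9764) → reset → x⁺ = (0.5069), jump to mode 1
Mode 1: flow for 0.6763 to horizon, guard not reached → x = (0.5666)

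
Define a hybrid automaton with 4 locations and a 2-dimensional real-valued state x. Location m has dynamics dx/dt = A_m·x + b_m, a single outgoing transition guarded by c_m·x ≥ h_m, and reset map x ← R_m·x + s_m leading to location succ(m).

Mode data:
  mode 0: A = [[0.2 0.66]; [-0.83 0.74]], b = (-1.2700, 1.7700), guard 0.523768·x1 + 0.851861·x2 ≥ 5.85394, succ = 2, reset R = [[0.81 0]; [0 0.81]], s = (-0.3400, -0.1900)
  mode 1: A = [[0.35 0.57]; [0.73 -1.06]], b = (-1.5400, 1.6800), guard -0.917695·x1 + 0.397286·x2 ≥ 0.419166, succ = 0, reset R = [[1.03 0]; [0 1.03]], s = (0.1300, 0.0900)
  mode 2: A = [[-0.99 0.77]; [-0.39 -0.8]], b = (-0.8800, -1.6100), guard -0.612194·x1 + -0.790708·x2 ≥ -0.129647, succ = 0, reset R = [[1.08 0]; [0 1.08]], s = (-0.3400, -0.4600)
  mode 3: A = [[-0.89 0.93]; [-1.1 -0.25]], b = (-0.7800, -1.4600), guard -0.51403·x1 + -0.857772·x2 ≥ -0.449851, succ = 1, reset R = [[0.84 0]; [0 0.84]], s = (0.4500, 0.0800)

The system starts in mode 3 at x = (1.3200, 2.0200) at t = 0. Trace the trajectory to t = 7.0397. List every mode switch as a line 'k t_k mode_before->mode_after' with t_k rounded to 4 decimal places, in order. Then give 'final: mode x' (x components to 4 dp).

1 0.6655 3->1
2 1.8493 1->0
3 2.9829 0->2
4 4.3501 2->0
5 6.1982 0->2
final: 2 0.7304 1.5714

Mode 3: guard c·x = -0.4499 hit at Δt = 0.6655 (t = 0.6655), x⁻ = (0.7532, 0.0731) → reset → x⁺ = (1.0827, 0.1414), jump to mode 1
Mode 1: guard c·x = 0.4192 hit at Δt = 1.1838 (t = 1.8493), x⁻ = (0.1558, 1.4148) → reset → x⁺ = (0.2904, 1.5473), jump to mode 0
Mode 0: guard c·x = 5.8539 hit at Δt = 1.1336 (t = 2.9829), x⁻ = (1.6250, 5.8728) → reset → x⁺ = (0.9763, 4.5670), jump to mode 2
Mode 2: guard c·x = -0.1296 hit at Δt = 1.3672 (t = 4.3501), x⁻ = (0.3370, -0.0969) → reset → x⁺ = (0.0239, -0.5647), jump to mode 0
Mode 0: guard c·x = 5.8539 hit at Δt = 1.8481 (t = 6.1982), x⁻ = (0.1865, 6.7573) → reset → x⁺ = (-0.1889, 5.2834), jump to mode 2
Mode 2: flow for 0.8415 to horizon, guard not reached → x = (0.7304, 1.5714)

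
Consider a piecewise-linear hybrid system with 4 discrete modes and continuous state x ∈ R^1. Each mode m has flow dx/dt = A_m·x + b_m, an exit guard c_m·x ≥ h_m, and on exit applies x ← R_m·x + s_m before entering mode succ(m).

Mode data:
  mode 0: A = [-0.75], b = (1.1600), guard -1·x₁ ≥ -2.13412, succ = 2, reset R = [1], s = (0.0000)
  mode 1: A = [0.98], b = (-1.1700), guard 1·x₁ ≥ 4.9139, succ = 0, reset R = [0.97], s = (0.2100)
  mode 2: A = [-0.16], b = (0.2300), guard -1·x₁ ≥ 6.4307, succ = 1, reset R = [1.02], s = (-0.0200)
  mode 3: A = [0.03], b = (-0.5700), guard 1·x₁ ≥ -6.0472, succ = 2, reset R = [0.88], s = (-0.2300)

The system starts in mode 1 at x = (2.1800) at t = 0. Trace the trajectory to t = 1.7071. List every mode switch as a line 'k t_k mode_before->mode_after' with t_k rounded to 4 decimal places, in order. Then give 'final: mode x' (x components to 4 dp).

Mode 1: guard c·x = 4.9139 hit at Δt = 1.3548 (t = 1.3548), x⁻ = (4.9139) → reset → x⁺ = (4.9765), jump to mode 0
Mode 0: flow for 0.3523 to horizon, guard not reached → x = (4.1801)

1 1.3548 1->0
final: 0 4.1801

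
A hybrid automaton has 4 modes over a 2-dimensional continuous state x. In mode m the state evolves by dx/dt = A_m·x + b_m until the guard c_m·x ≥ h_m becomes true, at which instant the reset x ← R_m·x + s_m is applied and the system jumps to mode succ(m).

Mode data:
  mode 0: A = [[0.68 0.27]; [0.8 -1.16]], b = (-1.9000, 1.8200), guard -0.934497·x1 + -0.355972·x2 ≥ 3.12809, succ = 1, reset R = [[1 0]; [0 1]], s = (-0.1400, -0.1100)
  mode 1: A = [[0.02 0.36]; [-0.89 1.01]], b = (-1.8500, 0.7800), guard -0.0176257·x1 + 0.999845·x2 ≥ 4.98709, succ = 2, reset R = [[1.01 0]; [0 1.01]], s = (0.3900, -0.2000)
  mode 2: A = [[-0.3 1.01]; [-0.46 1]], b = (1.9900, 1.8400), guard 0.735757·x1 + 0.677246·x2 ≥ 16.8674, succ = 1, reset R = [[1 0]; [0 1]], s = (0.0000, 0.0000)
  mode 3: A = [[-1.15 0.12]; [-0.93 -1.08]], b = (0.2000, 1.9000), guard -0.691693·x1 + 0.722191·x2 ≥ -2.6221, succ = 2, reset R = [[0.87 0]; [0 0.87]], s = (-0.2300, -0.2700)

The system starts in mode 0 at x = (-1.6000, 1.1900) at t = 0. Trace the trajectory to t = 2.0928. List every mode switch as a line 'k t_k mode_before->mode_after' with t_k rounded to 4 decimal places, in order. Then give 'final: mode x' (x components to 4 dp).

1 0.5766 0->1
2 1.2379 1->2
final: 2 5.3820 13.9543

Mode 0: guard c·x = 3.1281 hit at Δt = 0.5766 (t = 0.5766), x⁻ = (-3.5374, 0.4990) → reset → x⁺ = (-3.6774, 0.3890), jump to mode 1
Mode 1: guard c·x = 4.9871 hit at Δt = 0.6613 (t = 1.2379), x⁻ = (-4.3926, 4.9104) → reset → x⁺ = (-4.0465, 4.7595), jump to mode 2
Mode 2: flow for 0.8549 to horizon, guard not reached → x = (5.3820, 13.9543)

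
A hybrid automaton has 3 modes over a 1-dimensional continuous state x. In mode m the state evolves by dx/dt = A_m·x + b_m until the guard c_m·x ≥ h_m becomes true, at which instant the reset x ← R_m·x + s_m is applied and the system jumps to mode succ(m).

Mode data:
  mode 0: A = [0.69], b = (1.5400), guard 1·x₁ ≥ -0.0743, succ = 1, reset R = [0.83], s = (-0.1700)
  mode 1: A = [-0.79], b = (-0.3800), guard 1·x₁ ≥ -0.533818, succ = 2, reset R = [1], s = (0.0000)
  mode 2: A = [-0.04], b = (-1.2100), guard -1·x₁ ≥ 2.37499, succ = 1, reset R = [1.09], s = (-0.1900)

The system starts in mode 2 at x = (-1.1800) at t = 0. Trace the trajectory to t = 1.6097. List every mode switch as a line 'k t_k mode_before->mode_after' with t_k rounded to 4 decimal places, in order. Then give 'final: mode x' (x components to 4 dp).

Mode 2: guard c·x = 2.3750 hit at Δt = 1.0494 (t = 1.0494), x⁻ = (-2.3750) → reset → x⁺ = (-2.7787), jump to mode 1
Mode 1: flow for 0.5603 to horizon, guard not reached → x = (-1.9569)

1 1.0494 2->1
final: 1 -1.9569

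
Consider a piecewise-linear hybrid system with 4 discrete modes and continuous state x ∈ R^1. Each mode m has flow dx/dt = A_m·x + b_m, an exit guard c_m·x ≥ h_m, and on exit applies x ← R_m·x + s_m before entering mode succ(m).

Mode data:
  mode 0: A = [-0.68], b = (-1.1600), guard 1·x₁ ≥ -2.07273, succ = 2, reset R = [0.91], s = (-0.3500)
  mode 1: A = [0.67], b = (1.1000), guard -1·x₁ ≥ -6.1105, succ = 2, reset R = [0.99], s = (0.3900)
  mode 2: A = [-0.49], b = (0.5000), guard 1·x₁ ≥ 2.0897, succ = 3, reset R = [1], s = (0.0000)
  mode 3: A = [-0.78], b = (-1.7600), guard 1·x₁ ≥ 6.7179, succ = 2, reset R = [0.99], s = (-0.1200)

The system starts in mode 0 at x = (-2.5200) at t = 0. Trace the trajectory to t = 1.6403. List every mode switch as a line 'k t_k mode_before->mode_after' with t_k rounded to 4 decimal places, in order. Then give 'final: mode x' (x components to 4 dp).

1 1.1723 0->2
final: 2 -1.5688

Mode 0: guard c·x = -2.0727 hit at Δt = 1.1723 (t = 1.1723), x⁻ = (-2.0727) → reset → x⁺ = (-2.2362), jump to mode 2
Mode 2: flow for 0.4680 to horizon, guard not reached → x = (-1.5688)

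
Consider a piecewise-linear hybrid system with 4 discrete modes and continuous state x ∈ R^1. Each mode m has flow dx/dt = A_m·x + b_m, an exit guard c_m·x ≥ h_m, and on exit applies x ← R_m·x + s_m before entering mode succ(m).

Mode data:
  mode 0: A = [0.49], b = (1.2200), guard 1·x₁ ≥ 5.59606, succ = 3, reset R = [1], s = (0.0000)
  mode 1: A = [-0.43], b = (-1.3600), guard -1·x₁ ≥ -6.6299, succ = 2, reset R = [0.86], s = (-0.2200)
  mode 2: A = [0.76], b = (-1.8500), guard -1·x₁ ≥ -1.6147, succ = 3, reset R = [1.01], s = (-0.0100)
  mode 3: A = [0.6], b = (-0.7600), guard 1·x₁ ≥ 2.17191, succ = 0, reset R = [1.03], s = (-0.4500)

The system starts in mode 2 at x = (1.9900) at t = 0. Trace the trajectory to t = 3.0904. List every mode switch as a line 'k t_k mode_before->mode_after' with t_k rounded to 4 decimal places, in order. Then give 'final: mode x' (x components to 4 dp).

Mode 2: guard c·x = -1.6147 hit at Δt = 0.8058 (t = 0.8058), x⁻ = (1.6147) → reset → x⁺ = (1.6208), jump to mode 3
Mode 3: guard c·x = 2.1719 hit at Δt = 1.5640 (t = 2.3698), x⁻ = (2.1719) → reset → x⁺ = (1.7871), jump to mode 0
Mode 0: flow for 0.7206 to horizon, guard not reached → x = (3.5982)

1 0.8058 2->3
2 2.3698 3->0
final: 0 3.5982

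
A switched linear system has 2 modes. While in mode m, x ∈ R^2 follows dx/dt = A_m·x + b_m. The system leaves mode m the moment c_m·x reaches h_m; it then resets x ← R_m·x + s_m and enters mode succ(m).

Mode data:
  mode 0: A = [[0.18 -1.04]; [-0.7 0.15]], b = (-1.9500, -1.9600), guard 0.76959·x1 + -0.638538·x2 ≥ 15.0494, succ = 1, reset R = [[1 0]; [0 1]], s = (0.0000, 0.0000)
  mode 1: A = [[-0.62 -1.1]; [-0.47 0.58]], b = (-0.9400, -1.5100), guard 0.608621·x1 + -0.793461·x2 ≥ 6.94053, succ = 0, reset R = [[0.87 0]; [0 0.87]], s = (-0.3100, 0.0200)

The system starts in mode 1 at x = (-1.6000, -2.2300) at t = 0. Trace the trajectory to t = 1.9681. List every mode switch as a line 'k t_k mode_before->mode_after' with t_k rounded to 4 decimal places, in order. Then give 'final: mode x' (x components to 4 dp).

1 1.1661 1->0
final: 0 7.6593 -10.9349

Mode 1: guard c·x = 6.9405 hit at Δt = 1.1661 (t = 1.1661), x⁻ = (2.4492, -6.8685) → reset → x⁺ = (1.8208, -5.9556), jump to mode 0
Mode 0: flow for 0.8020 to horizon, guard not reached → x = (7.6593, -10.9349)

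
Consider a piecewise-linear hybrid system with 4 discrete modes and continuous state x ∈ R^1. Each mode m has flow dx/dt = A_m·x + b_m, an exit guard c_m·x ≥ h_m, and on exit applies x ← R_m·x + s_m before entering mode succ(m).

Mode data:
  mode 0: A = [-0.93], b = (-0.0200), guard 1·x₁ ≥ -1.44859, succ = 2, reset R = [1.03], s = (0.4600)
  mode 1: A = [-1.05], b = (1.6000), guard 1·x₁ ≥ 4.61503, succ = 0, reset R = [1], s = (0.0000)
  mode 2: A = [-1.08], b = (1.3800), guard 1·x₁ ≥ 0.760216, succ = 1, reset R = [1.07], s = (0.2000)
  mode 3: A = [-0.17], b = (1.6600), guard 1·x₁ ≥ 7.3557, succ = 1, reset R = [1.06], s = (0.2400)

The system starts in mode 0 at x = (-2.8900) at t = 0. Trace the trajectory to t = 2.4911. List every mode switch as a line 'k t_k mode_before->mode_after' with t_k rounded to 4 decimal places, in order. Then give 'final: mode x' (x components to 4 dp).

Mode 0: guard c·x = -1.4486 hit at Δt = 0.7507 (t = 0.7507), x⁻ = (-1.4486) → reset → x⁺ = (-1.0320), jump to mode 2
Mode 2: guard c·x = 0.7602 hit at Δt = 1.3850 (t = 2.1357), x⁻ = (0.7602) → reset → x⁺ = (1.0134), jump to mode 1
Mode 1: flow for 0.3554 to horizon, guard not reached → x = (1.1724)

1 0.7507 0->2
2 2.1357 2->1
final: 1 1.1724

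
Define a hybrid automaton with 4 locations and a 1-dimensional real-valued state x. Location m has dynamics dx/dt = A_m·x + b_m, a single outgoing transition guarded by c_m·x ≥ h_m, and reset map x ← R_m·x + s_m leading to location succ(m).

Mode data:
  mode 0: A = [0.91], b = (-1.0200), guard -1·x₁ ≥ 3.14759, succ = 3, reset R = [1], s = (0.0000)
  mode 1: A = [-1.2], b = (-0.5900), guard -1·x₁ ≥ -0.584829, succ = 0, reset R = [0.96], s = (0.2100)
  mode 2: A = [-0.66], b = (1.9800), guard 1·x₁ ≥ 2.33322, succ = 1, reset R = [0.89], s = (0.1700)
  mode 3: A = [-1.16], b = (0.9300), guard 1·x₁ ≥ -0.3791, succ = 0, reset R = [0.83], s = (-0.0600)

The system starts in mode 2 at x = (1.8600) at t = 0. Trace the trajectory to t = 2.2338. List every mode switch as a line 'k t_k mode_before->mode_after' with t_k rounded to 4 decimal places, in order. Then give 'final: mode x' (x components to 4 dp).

1 0.8126 2->1
2 1.5906 1->0
final: 0 0.4934

Mode 2: guard c·x = 2.3332 hit at Δt = 0.8126 (t = 0.8126), x⁻ = (2.3332) → reset → x⁺ = (2.2466), jump to mode 1
Mode 1: guard c·x = -0.5848 hit at Δt = 0.7780 (t = 1.5906), x⁻ = (0.5848) → reset → x⁺ = (0.7714), jump to mode 0
Mode 0: flow for 0.6432 to horizon, guard not reached → x = (0.4934)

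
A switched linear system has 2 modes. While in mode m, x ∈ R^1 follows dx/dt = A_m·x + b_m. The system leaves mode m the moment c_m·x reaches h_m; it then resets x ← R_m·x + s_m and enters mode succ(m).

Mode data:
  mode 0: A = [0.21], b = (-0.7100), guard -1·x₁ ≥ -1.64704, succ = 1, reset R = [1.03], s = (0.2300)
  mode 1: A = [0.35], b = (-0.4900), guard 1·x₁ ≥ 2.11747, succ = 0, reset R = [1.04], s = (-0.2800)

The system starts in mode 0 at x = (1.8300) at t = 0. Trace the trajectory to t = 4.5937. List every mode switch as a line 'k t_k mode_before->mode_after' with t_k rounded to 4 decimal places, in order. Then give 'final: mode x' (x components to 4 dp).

1 0.5310 0->1
2 1.4155 1->0
3 2.2382 0->1
4 3.1227 1->0
5 3.9455 0->1
final: 1 2.0605

Mode 0: guard c·x = -1.6470 hit at Δt = 0.5310 (t = 0.5310), x⁻ = (1.6470) → reset → x⁺ = (1.9265), jump to mode 1
Mode 1: guard c·x = 2.1175 hit at Δt = 0.8845 (t = 1.4155), x⁻ = (2.1175) → reset → x⁺ = (1.9222), jump to mode 0
Mode 0: guard c·x = -1.6470 hit at Δt = 0.8227 (t = 2.2382), x⁻ = (1.6470) → reset → x⁺ = (1.9265), jump to mode 1
Mode 1: guard c·x = 2.1175 hit at Δt = 0.8845 (t = 3.1227), x⁻ = (2.1175) → reset → x⁺ = (1.9222), jump to mode 0
Mode 0: guard c·x = -1.6470 hit at Δt = 0.8227 (t = 3.9455), x⁻ = (1.6470) → reset → x⁺ = (1.9265), jump to mode 1
Mode 1: flow for 0.6482 to horizon, guard not reached → x = (2.0605)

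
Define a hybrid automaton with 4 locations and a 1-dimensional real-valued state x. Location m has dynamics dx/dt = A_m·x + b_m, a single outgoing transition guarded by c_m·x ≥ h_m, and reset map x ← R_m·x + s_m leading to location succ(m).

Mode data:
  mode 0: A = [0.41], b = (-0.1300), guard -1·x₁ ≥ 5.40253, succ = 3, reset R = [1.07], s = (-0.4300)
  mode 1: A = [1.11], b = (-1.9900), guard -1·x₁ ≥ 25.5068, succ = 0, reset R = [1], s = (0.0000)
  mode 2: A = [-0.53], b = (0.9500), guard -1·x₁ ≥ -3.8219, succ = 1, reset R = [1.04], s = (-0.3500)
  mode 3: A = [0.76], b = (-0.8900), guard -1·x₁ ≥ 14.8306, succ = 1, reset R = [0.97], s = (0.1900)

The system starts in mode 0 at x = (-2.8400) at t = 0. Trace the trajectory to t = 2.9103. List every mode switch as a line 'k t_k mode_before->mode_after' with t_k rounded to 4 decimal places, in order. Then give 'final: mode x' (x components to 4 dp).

1 1.4494 0->3
2 2.4674 3->1
final: 1 -24.3477

Mode 0: guard c·x = 5.4025 hit at Δt = 1.4494 (t = 1.4494), x⁻ = (-5.4025) → reset → x⁺ = (-6.2107), jump to mode 3
Mode 3: guard c·x = 14.8306 hit at Δt = 1.0180 (t = 2.4674), x⁻ = (-14.8306) → reset → x⁺ = (-14.1957), jump to mode 1
Mode 1: flow for 0.4429 to horizon, guard not reached → x = (-24.3477)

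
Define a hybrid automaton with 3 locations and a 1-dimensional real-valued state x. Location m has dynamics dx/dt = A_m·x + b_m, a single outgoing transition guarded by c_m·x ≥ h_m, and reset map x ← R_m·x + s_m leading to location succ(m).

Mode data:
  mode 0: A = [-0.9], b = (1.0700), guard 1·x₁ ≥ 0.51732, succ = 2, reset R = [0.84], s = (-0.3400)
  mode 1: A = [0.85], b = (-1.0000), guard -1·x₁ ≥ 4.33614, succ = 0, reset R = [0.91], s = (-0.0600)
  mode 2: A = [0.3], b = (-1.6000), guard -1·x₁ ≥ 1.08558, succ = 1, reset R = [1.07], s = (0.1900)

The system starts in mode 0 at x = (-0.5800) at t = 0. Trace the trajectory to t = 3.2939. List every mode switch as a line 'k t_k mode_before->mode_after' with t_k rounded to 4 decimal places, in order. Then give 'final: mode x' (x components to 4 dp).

Mode 0: guard c·x = 0.5173 hit at Δt = 1.0761 (t = 1.0761), x⁻ = (0.5173) → reset → x⁺ = (0.0945), jump to mode 2
Mode 2: guard c·x = 1.0856 hit at Δt = 0.6772 (t = 1.7533), x⁻ = (-1.0856) → reset → x⁺ = (-0.9716), jump to mode 1
Mode 1: guard c·x = 4.3361 hit at Δt = 1.1088 (t = 2.8621), x⁻ = (-4.3361) → reset → x⁺ = (-4.0059), jump to mode 0
Mode 0: flow for 0.4318 to horizon, guard not reached → x = (-2.3331)

1 1.0761 0->2
2 1.7533 2->1
3 2.8621 1->0
final: 0 -2.3331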